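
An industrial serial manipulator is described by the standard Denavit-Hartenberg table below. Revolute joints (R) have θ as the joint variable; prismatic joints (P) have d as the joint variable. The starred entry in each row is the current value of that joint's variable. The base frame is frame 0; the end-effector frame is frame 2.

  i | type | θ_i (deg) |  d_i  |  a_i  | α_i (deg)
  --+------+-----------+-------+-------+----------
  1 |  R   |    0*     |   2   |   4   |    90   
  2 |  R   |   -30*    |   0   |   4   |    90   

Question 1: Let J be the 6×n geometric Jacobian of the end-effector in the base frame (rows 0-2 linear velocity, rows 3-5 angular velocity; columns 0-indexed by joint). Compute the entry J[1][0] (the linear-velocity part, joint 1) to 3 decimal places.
axis z_0 = ẑ; lever o_n−o_0 = (7.4641,-0.0000,0.0000)
cross product → J_v[:, 0] = (0.0000,7.4641,-0.0000)
J_ω[:, 0] = z_0
entry J[1][0] = 7.4641

7.464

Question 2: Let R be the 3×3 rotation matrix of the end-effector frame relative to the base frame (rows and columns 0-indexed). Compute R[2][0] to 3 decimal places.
End-effector x-axis (col 0 of R) = (0.8660,-0.0000,-0.5000)
R[2][0] = -0.5000

-0.500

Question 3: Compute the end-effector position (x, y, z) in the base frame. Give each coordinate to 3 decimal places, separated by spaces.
7.464 -0.000 0.000

after link 1: o_1 = (4.0000, 0.0000, 2.0000)
after link 2: o_2 = (7.4641, -0.0000, 0.0000)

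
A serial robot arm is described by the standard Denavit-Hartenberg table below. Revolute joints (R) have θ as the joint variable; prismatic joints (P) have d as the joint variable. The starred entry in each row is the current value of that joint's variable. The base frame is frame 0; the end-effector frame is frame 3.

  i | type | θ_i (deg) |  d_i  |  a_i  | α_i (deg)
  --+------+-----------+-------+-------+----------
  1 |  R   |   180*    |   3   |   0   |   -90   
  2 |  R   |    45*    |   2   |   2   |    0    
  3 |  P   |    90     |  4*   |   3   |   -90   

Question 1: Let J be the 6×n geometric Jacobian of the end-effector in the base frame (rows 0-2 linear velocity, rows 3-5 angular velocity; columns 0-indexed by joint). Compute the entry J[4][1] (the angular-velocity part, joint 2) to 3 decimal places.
axis z_1 = (-0.0000,-1.0000,0.0000); lever o_n−o_1 = (0.7071,-6.0000,-3.5355)
cross product → J_v[:, 1] = (3.5355,-0.0000,0.7071)
J_ω[:, 1] = z_1
entry J[4][1] = -1.0000

-1.000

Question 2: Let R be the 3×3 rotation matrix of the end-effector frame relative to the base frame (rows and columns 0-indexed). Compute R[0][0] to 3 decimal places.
0.707

End-effector x-axis (col 0 of R) = (0.7071,-0.0000,-0.7071)
R[0][0] = 0.7071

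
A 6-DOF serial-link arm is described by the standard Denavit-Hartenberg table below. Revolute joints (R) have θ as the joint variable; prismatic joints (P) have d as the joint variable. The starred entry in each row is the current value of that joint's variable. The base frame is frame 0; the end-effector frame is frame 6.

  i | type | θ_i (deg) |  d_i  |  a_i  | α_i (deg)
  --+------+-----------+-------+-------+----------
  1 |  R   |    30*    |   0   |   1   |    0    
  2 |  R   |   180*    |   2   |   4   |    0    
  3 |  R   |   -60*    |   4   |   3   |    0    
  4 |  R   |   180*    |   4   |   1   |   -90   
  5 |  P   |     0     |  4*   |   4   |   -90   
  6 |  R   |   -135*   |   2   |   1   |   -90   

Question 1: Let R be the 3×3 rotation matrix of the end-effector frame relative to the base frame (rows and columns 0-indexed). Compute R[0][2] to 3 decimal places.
End-effector z-axis (col 2 of R) = (0.9659,0.2588,0.0000)
R[0][2] = 0.9659

0.966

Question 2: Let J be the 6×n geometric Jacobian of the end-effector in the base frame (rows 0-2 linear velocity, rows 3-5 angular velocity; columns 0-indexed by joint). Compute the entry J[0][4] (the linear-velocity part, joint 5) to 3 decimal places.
0.500

prismatic axis z_4 = (0.5000,0.8660,0.0000)
J_v[:, 4] = z_4; J_ω[:, 4] = (0,0,0)
entry J[0][4] = 0.5000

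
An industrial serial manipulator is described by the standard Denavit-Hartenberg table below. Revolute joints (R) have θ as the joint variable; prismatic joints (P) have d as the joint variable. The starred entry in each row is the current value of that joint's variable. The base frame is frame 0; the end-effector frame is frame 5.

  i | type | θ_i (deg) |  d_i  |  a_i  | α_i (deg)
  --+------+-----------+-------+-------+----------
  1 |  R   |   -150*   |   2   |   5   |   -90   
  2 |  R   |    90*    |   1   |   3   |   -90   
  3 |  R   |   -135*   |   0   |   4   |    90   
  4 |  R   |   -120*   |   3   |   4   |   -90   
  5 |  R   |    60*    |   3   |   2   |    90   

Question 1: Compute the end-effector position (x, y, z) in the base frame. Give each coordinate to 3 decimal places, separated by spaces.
after link 1: o_1 = (-4.3301, -2.5000, 2.0000)
after link 2: o_2 = (-3.8301, -3.3660, -1.0000)
after link 3: o_3 = (-2.4159, -5.8155, 1.8284)
after link 4: o_4 = (-7.1837, -4.4857, 2.5355)
after link 5: o_5 = (-7.8786, -8.0142, 2.7944)

-7.879 -8.014 2.794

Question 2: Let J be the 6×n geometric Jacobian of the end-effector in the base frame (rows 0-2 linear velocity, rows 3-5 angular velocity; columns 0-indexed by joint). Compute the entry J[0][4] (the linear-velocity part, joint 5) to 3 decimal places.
1.959

axis z_4 = (-0.1268,-0.7803,0.6124); lever o_n−o_4 = (-0.6949,-3.5285,0.2588)
cross product → J_v[:, 4] = (1.9588,-0.3927,-0.0947)
J_ω[:, 4] = z_4
entry J[0][4] = 1.9588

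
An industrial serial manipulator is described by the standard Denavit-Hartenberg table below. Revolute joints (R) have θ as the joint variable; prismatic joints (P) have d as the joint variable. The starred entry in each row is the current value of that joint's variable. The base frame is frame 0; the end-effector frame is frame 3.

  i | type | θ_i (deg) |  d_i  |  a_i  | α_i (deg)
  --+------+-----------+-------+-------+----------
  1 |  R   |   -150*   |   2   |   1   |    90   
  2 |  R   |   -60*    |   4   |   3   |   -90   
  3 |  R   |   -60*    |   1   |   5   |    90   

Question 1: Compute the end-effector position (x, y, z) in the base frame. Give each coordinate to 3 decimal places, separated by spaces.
after link 1: o_1 = (-0.8660, -0.5000, 2.0000)
after link 2: o_2 = (-4.1651, 2.2141, -0.5981)
after link 3: o_3 = (-8.1627, 4.9061, -2.2631)

-8.163 4.906 -2.263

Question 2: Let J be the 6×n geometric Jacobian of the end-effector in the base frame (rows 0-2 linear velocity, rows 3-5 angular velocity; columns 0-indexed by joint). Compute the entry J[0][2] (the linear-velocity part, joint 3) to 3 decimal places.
axis z_2 = (-0.7500,-0.4330,0.5000); lever o_n−o_2 = (-3.9976,2.6920,-1.6651)
cross product → J_v[:, 2] = (-0.6250,-3.2476,-3.7500)
J_ω[:, 2] = z_2
entry J[0][2] = -0.6250

-0.625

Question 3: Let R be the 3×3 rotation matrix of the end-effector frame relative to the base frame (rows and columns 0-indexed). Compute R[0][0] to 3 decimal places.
End-effector x-axis (col 0 of R) = (-0.6495,0.6250,-0.4330)
R[0][0] = -0.6495

-0.650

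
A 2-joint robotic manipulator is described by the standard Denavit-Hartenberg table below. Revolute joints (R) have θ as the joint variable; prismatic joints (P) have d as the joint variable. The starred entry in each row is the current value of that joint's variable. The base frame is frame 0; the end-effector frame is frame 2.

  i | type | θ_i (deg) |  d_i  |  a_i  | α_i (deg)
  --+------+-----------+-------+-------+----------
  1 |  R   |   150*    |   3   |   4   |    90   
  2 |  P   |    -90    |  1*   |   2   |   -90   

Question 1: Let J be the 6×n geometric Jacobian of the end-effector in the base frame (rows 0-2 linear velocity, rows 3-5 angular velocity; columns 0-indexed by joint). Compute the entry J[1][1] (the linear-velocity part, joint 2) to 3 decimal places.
prismatic axis z_1 = (0.5000,0.8660,0.0000)
J_v[:, 1] = z_1; J_ω[:, 1] = (0,0,0)
entry J[1][1] = 0.8660

0.866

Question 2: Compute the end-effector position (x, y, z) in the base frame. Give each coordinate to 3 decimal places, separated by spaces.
-2.964 2.866 1.000

after link 1: o_1 = (-3.4641, 2.0000, 3.0000)
after link 2: o_2 = (-2.9641, 2.8660, 1.0000)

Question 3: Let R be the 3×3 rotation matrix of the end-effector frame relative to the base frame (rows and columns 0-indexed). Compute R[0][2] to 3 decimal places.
-0.866

End-effector z-axis (col 2 of R) = (-0.8660,0.5000,0.0000)
R[0][2] = -0.8660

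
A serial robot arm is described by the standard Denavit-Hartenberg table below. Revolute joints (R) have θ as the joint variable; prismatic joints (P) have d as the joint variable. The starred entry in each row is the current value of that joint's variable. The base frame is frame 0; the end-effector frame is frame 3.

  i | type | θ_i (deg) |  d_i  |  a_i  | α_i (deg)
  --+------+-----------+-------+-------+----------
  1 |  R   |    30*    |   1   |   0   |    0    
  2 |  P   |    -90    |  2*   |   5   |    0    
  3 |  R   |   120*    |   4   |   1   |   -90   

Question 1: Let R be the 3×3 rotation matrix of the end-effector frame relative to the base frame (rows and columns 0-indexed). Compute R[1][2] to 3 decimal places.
0.500

End-effector z-axis (col 2 of R) = (-0.8660,0.5000,0.0000)
R[1][2] = 0.5000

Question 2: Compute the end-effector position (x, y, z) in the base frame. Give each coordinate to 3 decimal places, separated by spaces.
3.000 -3.464 7.000

after link 1: o_1 = (0.0000, 0.0000, 1.0000)
after link 2: o_2 = (2.5000, -4.3301, 3.0000)
after link 3: o_3 = (3.0000, -3.4641, 7.0000)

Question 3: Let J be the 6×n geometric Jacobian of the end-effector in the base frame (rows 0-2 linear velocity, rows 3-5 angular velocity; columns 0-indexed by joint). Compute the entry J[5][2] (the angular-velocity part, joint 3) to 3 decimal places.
axis z_2 = (0.0000,0.0000,1.0000); lever o_n−o_2 = (0.5000,0.8660,4.0000)
cross product → J_v[:, 2] = (-0.8660,0.5000,0.0000)
J_ω[:, 2] = z_2
entry J[5][2] = 1.0000

1.000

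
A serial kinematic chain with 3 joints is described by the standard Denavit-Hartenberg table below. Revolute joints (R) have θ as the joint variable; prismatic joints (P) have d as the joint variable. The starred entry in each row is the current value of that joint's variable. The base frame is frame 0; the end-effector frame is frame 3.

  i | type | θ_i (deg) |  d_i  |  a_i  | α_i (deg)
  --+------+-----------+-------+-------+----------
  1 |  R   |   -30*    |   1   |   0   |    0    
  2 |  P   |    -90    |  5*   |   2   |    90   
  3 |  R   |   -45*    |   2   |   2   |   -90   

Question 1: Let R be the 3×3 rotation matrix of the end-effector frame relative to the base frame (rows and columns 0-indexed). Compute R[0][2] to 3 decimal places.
-0.354

End-effector z-axis (col 2 of R) = (-0.3536,-0.6124,0.7071)
R[0][2] = -0.3536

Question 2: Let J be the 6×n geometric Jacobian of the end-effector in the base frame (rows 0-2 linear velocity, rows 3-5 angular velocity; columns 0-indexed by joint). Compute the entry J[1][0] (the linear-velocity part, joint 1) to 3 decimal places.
axis z_0 = ẑ; lever o_n−o_0 = (-3.4392,-1.9568,4.5858)
cross product → J_v[:, 0] = (1.9568,-3.4392,0.0000)
J_ω[:, 0] = z_0
entry J[1][0] = -3.4392

-3.439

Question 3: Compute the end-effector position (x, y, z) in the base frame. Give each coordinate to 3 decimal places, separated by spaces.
after link 1: o_1 = (0.0000, 0.0000, 1.0000)
after link 2: o_2 = (-1.0000, -1.7321, 6.0000)
after link 3: o_3 = (-3.4392, -1.9568, 4.5858)

-3.439 -1.957 4.586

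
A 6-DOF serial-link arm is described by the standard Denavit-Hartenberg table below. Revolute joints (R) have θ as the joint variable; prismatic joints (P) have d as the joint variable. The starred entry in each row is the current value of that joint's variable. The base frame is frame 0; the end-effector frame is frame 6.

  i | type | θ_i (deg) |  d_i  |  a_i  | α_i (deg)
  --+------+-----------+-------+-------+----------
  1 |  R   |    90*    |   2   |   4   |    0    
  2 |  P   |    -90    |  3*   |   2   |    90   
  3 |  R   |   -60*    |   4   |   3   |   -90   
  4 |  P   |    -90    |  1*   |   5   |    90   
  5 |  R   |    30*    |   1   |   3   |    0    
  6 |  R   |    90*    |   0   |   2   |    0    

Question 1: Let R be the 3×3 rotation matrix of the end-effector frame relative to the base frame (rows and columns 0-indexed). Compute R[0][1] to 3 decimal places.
End-effector y-axis (col 1 of R) = (-0.4330,0.8660,-0.2500)
R[0][1] = -0.4330

-0.433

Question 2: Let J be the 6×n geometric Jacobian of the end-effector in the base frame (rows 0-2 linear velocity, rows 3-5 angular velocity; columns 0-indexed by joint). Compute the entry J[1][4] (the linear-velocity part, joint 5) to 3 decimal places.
axis z_4 = (-0.5000,-0.0000,0.8660); lever o_n−o_4 = (2.2990,-1.5981,2.4821)
cross product → J_v[:, 4] = (1.3840,3.2321,0.7990)
J_ω[:, 4] = z_4
entry J[1][4] = 3.2321

3.232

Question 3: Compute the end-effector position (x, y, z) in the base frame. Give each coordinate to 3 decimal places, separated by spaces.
after link 1: o_1 = (0.0000, 4.0000, 2.0000)
after link 2: o_2 = (2.0000, 4.0000, 5.0000)
after link 3: o_3 = (3.5000, -0.0000, 2.4019)
after link 4: o_4 = (4.3660, -5.0000, 2.9019)
after link 5: o_5 = (5.1651, -7.5981, 4.5179)
after link 6: o_6 = (6.6651, -6.5981, 5.3840)

6.665 -6.598 5.384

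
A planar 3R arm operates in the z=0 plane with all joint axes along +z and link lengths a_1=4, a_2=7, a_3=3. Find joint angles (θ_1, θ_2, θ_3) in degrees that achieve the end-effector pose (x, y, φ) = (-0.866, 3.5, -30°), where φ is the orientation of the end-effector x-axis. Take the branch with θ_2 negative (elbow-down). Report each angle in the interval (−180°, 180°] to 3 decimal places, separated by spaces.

wrist centre = target − a_3·(cos φ, sin φ) = (-3.4641, 5.0000)
cos θ_2 = (36.9998−4²−7²)/(2·4·7) = -0.5000; θ_2 = -120.0002° (elbow-down)
β = atan2(5.0000,-3.4641) = 124.7148°; ψ = atan2(-6.0622,0.5000) = -85.2852°
θ_1 = β − ψ = 210.0000°
θ_3 = φ − θ_1 − θ_2 = -119.9998° (wrapped to (-180°,180°])

-150.000 -120.000 -120.000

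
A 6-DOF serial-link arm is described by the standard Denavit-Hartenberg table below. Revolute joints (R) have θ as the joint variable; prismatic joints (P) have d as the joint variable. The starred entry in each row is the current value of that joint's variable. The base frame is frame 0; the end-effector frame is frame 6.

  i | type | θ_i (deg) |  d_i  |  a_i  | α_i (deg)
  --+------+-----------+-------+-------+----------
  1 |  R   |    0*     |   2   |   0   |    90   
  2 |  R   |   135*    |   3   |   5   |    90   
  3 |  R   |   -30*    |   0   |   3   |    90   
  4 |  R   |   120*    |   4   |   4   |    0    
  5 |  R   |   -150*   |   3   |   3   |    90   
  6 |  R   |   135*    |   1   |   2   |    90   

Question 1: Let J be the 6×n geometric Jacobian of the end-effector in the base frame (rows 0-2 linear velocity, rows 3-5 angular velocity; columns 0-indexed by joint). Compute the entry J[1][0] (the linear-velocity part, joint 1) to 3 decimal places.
-0.431

axis z_0 = ẑ; lever o_n−o_0 = (-0.4314,5.2236,4.9843)
cross product → J_v[:, 0] = (-5.2236,-0.4314,0.0000)
J_ω[:, 0] = z_0
entry J[1][0] = -0.4314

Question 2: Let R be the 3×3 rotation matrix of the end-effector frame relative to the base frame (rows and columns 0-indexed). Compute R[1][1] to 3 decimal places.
-0.250

End-effector y-axis (col 1 of R) = (-0.3062,-0.2500,-0.9186)
R[1][1] = -0.2500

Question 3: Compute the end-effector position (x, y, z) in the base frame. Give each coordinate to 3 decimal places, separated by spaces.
-0.431 5.224 4.984

after link 1: o_1 = (0.0000, 0.0000, 2.0000)
after link 2: o_2 = (-3.5355, -3.0000, 5.5355)
after link 3: o_3 = (-5.3727, -1.5000, 7.3727)
after link 4: o_4 = (-0.2842, 0.9641, 7.1832)
after link 5: o_5 = (-1.8752, 4.8612, 6.6529)
after link 6: o_6 = (-0.4314, 5.2236, 4.9843)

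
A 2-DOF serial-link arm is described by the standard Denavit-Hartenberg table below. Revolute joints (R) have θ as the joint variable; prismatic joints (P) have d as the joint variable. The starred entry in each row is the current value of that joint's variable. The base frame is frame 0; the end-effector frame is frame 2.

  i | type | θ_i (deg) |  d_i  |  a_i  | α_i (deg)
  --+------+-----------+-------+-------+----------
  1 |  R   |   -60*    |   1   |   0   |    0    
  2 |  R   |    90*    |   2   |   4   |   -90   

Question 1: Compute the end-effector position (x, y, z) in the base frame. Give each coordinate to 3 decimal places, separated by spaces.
3.464 2.000 3.000

after link 1: o_1 = (0.0000, 0.0000, 1.0000)
after link 2: o_2 = (3.4641, 2.0000, 3.0000)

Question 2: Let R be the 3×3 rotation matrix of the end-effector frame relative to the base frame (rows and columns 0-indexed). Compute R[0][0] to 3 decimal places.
0.866

End-effector x-axis (col 0 of R) = (0.8660,0.5000,0.0000)
R[0][0] = 0.8660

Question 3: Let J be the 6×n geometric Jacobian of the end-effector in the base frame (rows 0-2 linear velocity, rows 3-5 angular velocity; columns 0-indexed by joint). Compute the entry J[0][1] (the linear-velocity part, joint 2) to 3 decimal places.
axis z_1 = (0.0000,0.0000,1.0000); lever o_n−o_1 = (3.4641,2.0000,2.0000)
cross product → J_v[:, 1] = (-2.0000,3.4641,0.0000)
J_ω[:, 1] = z_1
entry J[0][1] = -2.0000

-2.000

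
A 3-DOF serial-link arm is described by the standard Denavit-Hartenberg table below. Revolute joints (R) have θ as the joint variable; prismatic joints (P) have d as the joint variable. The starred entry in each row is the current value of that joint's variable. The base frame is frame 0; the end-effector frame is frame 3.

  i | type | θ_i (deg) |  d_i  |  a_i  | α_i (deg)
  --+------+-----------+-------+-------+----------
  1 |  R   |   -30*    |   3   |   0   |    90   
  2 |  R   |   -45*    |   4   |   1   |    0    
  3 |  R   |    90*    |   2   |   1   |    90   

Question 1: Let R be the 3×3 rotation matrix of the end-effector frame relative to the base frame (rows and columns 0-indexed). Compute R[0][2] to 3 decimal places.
0.612

End-effector z-axis (col 2 of R) = (0.6124,-0.3536,-0.7071)
R[0][2] = 0.6124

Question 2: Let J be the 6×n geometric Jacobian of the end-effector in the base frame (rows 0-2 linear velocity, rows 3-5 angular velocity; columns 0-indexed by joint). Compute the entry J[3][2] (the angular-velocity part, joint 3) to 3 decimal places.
axis z_2 = (-0.5000,-0.8660,0.0000); lever o_n−o_2 = (-0.3876,-2.0856,0.7071)
cross product → J_v[:, 2] = (-0.6124,0.3536,0.7071)
J_ω[:, 2] = z_2
entry J[3][2] = -0.5000

-0.500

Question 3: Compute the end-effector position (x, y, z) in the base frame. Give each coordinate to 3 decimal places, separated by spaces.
-1.775 -5.903 3.000

after link 1: o_1 = (0.0000, 0.0000, 3.0000)
after link 2: o_2 = (-1.3876, -3.8177, 2.2929)
after link 3: o_3 = (-1.7753, -5.9033, 3.0000)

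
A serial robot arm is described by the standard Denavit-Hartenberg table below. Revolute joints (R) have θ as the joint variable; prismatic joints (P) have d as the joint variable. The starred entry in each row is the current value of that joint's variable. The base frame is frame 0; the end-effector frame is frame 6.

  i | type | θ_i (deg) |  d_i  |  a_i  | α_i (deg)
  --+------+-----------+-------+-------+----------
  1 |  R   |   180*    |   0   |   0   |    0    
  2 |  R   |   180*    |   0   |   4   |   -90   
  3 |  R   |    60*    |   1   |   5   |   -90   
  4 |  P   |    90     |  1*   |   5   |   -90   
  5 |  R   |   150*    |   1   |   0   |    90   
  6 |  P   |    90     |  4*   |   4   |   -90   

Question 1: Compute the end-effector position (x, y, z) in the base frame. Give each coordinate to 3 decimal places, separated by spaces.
6.134 -6.000 1.232

after link 1: o_1 = (0.0000, 0.0000, 0.0000)
after link 2: o_2 = (4.0000, -0.0000, 0.0000)
after link 3: o_3 = (6.5000, 1.0000, -4.3301)
after link 4: o_4 = (5.6340, -4.0000, -4.8301)
after link 5: o_5 = (5.1340, -4.0000, -3.9641)
after link 6: o_6 = (6.1340, -6.0000, 1.2321)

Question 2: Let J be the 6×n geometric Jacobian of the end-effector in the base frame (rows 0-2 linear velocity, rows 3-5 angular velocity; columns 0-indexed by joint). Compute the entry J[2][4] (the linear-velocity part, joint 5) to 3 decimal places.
axis z_4 = (-0.5000,0.0000,0.8660); lever o_n−o_4 = (0.5000,-2.0000,6.0622)
cross product → J_v[:, 4] = (1.7321,3.4641,1.0000)
J_ω[:, 4] = z_4
entry J[2][4] = 1.0000

1.000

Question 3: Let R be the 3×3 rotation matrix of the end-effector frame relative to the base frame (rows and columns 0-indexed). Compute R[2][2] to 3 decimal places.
End-effector z-axis (col 2 of R) = (-0.4330,-0.8660,-0.2500)
R[2][2] = -0.2500

-0.250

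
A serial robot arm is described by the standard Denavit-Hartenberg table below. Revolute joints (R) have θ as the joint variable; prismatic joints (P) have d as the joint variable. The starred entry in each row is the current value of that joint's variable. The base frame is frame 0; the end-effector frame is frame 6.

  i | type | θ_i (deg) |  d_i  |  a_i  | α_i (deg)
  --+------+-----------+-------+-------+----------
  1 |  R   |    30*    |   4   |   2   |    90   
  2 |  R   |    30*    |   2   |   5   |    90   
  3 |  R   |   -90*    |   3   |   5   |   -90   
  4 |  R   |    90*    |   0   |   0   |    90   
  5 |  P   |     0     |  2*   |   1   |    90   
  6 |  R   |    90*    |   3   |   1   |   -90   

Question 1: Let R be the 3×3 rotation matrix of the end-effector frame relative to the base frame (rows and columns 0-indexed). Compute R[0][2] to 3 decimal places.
End-effector z-axis (col 2 of R) = (0.4330,0.2500,-0.8660)
R[0][2] = 0.4330

0.433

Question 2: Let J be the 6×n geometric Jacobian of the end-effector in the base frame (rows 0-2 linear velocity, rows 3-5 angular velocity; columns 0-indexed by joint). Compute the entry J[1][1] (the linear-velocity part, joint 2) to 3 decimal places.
0.366

axis z_1 = (0.5000,-0.8660,0.0000); lever o_n−o_1 = (-0.6340,6.5622,-0.7321)
cross product → J_v[:, 1] = (0.6340,0.3660,2.7321)
J_ω[:, 1] = z_1
entry J[1][1] = 0.3660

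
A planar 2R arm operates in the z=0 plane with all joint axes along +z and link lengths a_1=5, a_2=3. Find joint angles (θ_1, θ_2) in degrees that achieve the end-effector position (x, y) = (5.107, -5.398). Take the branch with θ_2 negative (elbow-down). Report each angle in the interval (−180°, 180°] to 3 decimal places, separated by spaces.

-30.005 -44.982

cos θ_2 = (55.2199−5²−3²)/(2·5·3) = 0.7073; θ_2 = -44.9820° (elbow-down)
β = atan2(-5.3980,5.1070) = -46.5868°; ψ = atan2(-2.1207,7.1220) = -16.5815°
θ_1 = β − ψ = -30.0052°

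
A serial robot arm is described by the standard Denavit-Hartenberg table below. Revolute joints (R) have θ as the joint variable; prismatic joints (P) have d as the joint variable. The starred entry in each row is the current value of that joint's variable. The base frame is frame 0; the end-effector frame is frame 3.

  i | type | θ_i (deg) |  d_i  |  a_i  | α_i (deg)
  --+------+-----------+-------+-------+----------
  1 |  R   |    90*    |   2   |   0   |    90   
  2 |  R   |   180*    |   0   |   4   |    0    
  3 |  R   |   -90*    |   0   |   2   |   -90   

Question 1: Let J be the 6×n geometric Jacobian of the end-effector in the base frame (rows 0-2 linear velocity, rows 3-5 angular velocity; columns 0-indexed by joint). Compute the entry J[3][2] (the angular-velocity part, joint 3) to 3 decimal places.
axis z_2 = (1.0000,-0.0000,0.0000); lever o_n−o_2 = (-0.0000,0.0000,2.0000)
cross product → J_v[:, 2] = (-0.0000,-2.0000,-0.0000)
J_ω[:, 2] = z_2
entry J[3][2] = 1.0000

1.000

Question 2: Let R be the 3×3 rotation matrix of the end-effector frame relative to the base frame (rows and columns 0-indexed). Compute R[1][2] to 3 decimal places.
End-effector z-axis (col 2 of R) = (-0.0000,-1.0000,0.0000)
R[1][2] = -1.0000

-1.000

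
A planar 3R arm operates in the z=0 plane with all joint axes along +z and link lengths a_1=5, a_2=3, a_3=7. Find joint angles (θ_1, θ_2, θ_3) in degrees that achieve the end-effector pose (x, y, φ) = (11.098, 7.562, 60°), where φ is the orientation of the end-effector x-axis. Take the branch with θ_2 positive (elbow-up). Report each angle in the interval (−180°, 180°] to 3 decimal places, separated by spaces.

-0.004 30.006 29.997

wrist centre = target − a_3·(cos φ, sin φ) = (7.5980, 1.4998)
cos θ_2 = (59.9791−5²−3²)/(2·5·3) = 0.8660; θ_2 = 30.0065° (elbow-up)
β = atan2(1.4998,7.5980) = 11.1665°; ψ = atan2(1.5003,7.5979) = 11.1700°
θ_1 = β − ψ = -0.0036°
θ_3 = φ − θ_1 − θ_2 = 29.9971° (wrapped to (-180°,180°])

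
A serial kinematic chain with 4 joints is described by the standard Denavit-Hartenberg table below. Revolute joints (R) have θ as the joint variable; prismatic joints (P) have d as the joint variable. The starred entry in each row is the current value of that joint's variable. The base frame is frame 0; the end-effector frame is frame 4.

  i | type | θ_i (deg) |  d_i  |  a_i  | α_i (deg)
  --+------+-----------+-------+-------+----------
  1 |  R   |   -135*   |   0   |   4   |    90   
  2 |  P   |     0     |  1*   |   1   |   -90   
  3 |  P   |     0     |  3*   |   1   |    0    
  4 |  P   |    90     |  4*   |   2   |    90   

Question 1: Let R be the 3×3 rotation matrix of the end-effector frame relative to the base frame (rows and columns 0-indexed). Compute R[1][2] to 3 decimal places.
-0.707

End-effector z-axis (col 2 of R) = (-0.7071,-0.7071,0.0000)
R[1][2] = -0.7071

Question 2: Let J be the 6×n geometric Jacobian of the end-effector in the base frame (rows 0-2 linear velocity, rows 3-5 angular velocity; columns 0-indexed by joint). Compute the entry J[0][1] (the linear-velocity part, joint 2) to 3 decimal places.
-0.707

prismatic axis z_1 = (-0.7071,0.7071,0.0000)
J_v[:, 1] = z_1; J_ω[:, 1] = (0,0,0)
entry J[0][1] = -0.7071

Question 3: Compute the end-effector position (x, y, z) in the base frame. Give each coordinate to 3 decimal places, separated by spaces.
after link 1: o_1 = (-2.8284, -2.8284, 0.0000)
after link 2: o_2 = (-4.2426, -2.8284, 0.0000)
after link 3: o_3 = (-4.9497, -3.5355, 3.0000)
after link 4: o_4 = (-3.5355, -4.9497, 7.0000)

-3.536 -4.950 7.000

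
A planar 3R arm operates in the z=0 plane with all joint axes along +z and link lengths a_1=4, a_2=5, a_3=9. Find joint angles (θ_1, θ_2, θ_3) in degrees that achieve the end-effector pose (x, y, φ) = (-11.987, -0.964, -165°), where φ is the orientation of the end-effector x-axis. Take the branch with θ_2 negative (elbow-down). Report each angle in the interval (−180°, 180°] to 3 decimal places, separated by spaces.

-119.995 -135.007 90.001

wrist centre = target − a_3·(cos φ, sin φ) = (-3.2937, 1.3654)
cos θ_2 = (12.7125−4²−5²)/(2·4·5) = -0.7072; θ_2 = -135.0066° (elbow-down)
β = atan2(1.3654,-3.2937) = 157.4838°; ψ = atan2(-3.5351,0.4641) = -82.5215°
θ_1 = β − ψ = 240.0053°
θ_3 = φ − θ_1 − θ_2 = 90.0013° (wrapped to (-180°,180°])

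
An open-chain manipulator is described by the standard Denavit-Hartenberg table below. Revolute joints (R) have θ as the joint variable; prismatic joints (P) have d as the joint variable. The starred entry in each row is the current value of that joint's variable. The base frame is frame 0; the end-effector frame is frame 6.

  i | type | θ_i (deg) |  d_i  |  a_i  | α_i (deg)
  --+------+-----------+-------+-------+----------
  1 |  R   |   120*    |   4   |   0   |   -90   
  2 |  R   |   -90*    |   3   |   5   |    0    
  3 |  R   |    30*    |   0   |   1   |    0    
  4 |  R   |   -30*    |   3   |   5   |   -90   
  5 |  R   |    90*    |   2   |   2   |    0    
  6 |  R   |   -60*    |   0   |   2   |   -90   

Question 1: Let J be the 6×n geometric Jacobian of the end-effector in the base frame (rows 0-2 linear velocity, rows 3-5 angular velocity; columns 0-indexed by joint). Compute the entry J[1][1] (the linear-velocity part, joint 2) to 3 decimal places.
axis z_1 = (-0.8660,-0.5000,0.0000); lever o_n−o_1 = (-3.8481,0.6651,12.5981)
cross product → J_v[:, 1] = (-6.2990,10.9103,-2.5000)
J_ω[:, 1] = z_1
entry J[1][1] = 10.9103

10.910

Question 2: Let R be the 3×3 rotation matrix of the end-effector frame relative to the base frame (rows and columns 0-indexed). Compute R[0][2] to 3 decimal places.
0.750

End-effector z-axis (col 2 of R) = (0.7500,0.4330,-0.5000)
R[0][2] = 0.7500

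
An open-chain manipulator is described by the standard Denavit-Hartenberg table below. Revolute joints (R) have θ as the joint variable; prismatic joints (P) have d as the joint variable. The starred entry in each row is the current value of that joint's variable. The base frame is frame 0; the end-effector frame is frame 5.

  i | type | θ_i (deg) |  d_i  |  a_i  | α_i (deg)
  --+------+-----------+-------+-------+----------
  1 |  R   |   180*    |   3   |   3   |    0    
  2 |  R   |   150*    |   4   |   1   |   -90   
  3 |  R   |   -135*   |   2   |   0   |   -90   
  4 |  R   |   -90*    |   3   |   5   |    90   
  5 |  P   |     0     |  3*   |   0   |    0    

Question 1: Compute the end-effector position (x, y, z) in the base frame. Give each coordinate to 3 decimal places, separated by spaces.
after link 1: o_1 = (-3.0000, 0.0000, 3.0000)
after link 2: o_2 = (-2.1340, -0.5000, 7.0000)
after link 3: o_3 = (-1.1340, 1.2321, 7.0000)
after link 4: o_4 = (3.2031, 4.5015, 9.1213)
after link 5: o_5 = (5.0403, 3.4409, 7.0000)

5.040 3.441 7.000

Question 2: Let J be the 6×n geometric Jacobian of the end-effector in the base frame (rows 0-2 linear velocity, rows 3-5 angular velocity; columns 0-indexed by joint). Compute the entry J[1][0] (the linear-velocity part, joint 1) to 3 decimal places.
5.040

axis z_0 = ẑ; lever o_n−o_0 = (5.0403,3.4409,7.0000)
cross product → J_v[:, 0] = (-3.4409,5.0403,0.0000)
J_ω[:, 0] = z_0
entry J[1][0] = 5.0403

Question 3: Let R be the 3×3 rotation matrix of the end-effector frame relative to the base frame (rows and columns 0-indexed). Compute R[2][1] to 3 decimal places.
0.707

End-effector y-axis (col 1 of R) = (0.6124,-0.3536,0.7071)
R[2][1] = 0.7071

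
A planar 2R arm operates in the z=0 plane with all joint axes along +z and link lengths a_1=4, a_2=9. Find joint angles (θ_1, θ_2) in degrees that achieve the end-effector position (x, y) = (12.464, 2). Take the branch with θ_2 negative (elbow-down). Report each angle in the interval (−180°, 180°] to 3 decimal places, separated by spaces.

30.003 -30.004

cos θ_2 = (159.3513−4²−9²)/(2·4·9) = 0.8660; θ_2 = -30.0040° (elbow-down)
β = atan2(2.0000,12.4640) = 9.1161°; ψ = atan2(-4.5005,11.7939) = -20.8868°
θ_1 = β − ψ = 30.0029°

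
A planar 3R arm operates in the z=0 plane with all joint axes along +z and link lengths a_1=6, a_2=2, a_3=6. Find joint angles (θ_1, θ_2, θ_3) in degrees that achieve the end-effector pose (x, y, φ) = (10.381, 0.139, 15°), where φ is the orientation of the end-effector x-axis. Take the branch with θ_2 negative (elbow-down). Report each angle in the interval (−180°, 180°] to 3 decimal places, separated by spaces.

-0.000 -135.013 150.014

wrist centre = target − a_3·(cos φ, sin φ) = (4.5854, -1.4139)
cos θ_2 = (23.0255−6²−2²)/(2·6·2) = -0.7073; θ_2 = -135.0134° (elbow-down)
β = atan2(-1.4139,4.5854) = -17.1371°; ψ = atan2(-1.4139,4.5855) = -17.1367°
θ_1 = β − ψ = -0.0004°
θ_3 = φ − θ_1 − θ_2 = 150.0138° (wrapped to (-180°,180°])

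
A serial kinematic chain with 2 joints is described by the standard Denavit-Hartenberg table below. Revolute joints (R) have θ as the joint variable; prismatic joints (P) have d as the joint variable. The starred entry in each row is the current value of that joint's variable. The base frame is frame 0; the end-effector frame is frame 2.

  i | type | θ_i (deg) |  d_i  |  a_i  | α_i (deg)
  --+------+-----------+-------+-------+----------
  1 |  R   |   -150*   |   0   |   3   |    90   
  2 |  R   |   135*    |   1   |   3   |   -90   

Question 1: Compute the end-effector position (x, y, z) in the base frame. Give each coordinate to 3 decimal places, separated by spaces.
-1.261 0.427 2.121

after link 1: o_1 = (-2.5981, -1.5000, 0.0000)
after link 2: o_2 = (-1.2610, 0.4267, 2.1213)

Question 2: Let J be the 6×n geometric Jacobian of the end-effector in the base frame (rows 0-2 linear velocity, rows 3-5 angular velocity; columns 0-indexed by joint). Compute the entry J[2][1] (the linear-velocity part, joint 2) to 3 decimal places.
axis z_1 = (-0.5000,0.8660,0.0000); lever o_n−o_1 = (1.3371,1.9267,2.1213)
cross product → J_v[:, 1] = (1.8371,1.0607,-2.1213)
J_ω[:, 1] = z_1
entry J[2][1] = -2.1213

-2.121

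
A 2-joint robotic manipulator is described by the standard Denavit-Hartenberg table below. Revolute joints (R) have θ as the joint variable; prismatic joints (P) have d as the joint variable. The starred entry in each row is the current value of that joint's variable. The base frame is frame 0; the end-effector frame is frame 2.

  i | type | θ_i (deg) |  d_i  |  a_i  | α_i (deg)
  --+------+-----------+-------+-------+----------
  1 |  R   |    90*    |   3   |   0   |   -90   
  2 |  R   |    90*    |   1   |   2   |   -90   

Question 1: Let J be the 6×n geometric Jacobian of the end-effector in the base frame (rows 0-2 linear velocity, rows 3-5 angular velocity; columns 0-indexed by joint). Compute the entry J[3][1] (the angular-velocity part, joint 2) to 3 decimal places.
-1.000

axis z_1 = (-1.0000,0.0000,0.0000); lever o_n−o_1 = (-1.0000,0.0000,-2.0000)
cross product → J_v[:, 1] = (-0.0000,-2.0000,-0.0000)
J_ω[:, 1] = z_1
entry J[3][1] = -1.0000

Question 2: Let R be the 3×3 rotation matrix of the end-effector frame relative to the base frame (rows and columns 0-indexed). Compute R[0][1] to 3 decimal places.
1.000

End-effector y-axis (col 1 of R) = (1.0000,-0.0000,-0.0000)
R[0][1] = 1.0000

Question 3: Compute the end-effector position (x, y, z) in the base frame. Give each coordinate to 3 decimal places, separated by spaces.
after link 1: o_1 = (0.0000, 0.0000, 3.0000)
after link 2: o_2 = (-1.0000, 0.0000, 1.0000)

-1.000 0.000 1.000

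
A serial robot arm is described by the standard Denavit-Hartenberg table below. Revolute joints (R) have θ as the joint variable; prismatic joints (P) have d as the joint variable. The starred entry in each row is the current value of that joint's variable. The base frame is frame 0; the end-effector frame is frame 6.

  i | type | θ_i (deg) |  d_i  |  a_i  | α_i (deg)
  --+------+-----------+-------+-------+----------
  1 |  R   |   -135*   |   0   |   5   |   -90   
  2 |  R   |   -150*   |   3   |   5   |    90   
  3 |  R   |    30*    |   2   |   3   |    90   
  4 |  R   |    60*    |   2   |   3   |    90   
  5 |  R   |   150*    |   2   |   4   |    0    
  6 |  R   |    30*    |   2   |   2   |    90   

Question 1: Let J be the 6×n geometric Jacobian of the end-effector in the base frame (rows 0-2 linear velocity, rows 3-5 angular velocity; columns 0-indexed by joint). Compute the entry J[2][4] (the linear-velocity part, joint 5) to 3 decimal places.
axis z_4 = (0.5887,-0.0237,0.8080); lever o_n−o_4 = (-2.3455,-0.4136,6.6471)
cross product → J_v[:, 4] = (0.1768,-5.8082,-0.2990)
J_ω[:, 4] = z_4
entry J[2][4] = -0.2990

-0.299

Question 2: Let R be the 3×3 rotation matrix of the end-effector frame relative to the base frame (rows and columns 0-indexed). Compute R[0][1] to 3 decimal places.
0.589

End-effector y-axis (col 1 of R) = (0.5887,-0.0237,0.8080)
R[0][1] = 0.5887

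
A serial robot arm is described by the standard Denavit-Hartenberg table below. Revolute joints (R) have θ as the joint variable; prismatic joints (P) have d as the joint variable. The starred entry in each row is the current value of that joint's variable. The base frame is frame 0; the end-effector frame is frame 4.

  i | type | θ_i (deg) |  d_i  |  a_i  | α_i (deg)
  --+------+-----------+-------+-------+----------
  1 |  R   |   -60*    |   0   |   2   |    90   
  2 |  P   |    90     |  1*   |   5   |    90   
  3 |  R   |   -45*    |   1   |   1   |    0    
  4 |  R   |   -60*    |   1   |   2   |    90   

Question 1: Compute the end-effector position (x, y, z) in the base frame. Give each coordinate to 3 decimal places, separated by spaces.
after link 1: o_1 = (1.0000, -1.7321, 0.0000)
after link 2: o_2 = (0.1340, -2.2321, 5.0000)
after link 3: o_3 = (1.2463, -2.7445, 5.7071)
after link 4: o_4 = (3.4194, -2.6446, 5.1895)

3.419 -2.645 5.189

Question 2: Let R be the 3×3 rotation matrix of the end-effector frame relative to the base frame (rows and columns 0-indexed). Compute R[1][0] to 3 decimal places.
End-effector x-axis (col 0 of R) = (0.8365,0.4830,-0.2588)
R[1][0] = 0.4830

0.483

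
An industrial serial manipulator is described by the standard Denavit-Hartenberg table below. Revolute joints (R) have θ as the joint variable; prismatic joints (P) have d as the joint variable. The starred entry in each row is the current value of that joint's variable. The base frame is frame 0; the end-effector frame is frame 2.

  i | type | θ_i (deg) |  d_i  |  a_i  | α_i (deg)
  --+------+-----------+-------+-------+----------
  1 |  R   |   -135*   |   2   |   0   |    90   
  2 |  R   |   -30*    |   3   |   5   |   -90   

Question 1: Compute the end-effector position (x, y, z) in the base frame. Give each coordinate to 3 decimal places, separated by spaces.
after link 1: o_1 = (0.0000, 0.0000, 2.0000)
after link 2: o_2 = (-5.1832, -0.9405, -0.5000)

-5.183 -0.941 -0.500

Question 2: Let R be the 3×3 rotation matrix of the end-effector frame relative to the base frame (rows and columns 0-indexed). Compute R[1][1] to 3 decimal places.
-0.707

End-effector y-axis (col 1 of R) = (0.7071,-0.7071,-0.0000)
R[1][1] = -0.7071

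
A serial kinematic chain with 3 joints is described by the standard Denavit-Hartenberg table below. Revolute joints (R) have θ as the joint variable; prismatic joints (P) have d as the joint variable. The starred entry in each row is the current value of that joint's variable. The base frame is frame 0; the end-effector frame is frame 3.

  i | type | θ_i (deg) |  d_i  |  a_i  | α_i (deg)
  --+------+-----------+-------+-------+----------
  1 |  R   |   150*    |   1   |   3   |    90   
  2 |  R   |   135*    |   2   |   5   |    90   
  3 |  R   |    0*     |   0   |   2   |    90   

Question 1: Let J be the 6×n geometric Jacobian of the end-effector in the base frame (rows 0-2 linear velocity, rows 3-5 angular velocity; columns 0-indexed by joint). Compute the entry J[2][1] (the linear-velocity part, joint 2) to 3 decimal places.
-4.950

axis z_1 = (0.5000,0.8660,0.0000); lever o_n−o_1 = (5.2866,-0.7428,4.9497)
cross product → J_v[:, 1] = (4.2866,-2.4749,-4.9497)
J_ω[:, 1] = z_1
entry J[2][1] = -4.9497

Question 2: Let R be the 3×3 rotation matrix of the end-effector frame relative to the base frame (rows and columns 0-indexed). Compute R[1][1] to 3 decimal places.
0.354

End-effector y-axis (col 1 of R) = (-0.6124,0.3536,0.7071)
R[1][1] = 0.3536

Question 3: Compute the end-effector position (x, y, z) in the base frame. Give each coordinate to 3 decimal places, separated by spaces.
after link 1: o_1 = (-2.5981, 1.5000, 1.0000)
after link 2: o_2 = (1.4638, 1.4643, 4.5355)
after link 3: o_3 = (2.6885, 0.7572, 5.9497)

2.689 0.757 5.950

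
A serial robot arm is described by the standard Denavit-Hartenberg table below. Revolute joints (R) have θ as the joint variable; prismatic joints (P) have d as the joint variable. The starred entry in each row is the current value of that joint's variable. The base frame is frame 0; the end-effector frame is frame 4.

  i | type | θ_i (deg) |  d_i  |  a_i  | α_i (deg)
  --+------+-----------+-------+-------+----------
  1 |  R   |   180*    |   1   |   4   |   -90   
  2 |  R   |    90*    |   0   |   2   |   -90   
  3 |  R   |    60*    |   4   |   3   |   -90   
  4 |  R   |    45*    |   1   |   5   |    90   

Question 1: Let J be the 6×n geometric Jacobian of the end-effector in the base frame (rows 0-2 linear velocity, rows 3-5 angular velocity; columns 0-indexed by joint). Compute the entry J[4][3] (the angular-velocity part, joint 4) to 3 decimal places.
axis z_3 = (0.0000,0.5000,0.8660); lever o_n−o_3 = (-3.5355,3.5619,-0.9017)
cross product → J_v[:, 3] = (-3.5355,-3.0619,1.7678)
J_ω[:, 3] = z_3
entry J[4][3] = 0.5000

0.500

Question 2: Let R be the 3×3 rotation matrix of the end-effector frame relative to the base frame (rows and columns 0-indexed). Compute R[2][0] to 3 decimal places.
End-effector x-axis (col 0 of R) = (-0.7071,0.6124,-0.3536)
R[2][0] = -0.3536

-0.354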